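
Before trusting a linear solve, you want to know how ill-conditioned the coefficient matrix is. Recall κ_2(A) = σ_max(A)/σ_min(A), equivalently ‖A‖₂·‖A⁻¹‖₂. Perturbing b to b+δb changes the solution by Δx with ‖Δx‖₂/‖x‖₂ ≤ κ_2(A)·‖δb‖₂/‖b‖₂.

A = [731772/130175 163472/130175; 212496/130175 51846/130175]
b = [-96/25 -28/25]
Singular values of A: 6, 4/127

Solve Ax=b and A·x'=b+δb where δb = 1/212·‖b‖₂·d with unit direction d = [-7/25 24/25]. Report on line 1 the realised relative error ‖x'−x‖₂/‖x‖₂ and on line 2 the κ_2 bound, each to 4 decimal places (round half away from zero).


0.8986
0.8986

from the listed singular values, σ₁ = 6, σ_n = 4/127
κ = σ_max/σ_min = 6/(4/127) = 190.5000
κ_2(A)·‖δb‖/‖b‖ = 0.8986
solve Ax = b  →  x = [-0.6504 -0.1463]
‖b‖₂ = 4.0000 and ‖x‖₂ = 0.6667
Δx = A⁻¹·δb where δb = 1/212·4.0000·d; ‖Δx‖ = 0.5991
dividing the unrounded norms, ‖Δx‖/‖x‖ = 0.8986
tightness: 0.8986 against a bound of 0.8986; the bound is attained (ratio 1)


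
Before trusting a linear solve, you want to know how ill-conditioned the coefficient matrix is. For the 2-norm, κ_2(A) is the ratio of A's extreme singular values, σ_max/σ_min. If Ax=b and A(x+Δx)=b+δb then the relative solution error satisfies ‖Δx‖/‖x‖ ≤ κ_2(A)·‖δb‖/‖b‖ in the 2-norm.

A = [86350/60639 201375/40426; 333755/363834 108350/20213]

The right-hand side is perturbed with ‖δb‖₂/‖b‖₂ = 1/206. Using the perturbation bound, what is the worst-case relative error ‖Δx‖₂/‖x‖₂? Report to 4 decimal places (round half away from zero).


0.0891

form AᵀA = [451629025/157402116 52514000/4372281; 52514000/4372281 104055625/1943236] with trace 2641325/46818 and determinant 390625/41616
λ_max, λ_min = (2641325/46818 ± √1723575122500/547981281)/2 = 225/4, 15625/93636
so κ_2 = √((225/4) / (15625/93636)) = 18.3600
κ_2(A)·‖δb‖/‖b‖ = 0.0891


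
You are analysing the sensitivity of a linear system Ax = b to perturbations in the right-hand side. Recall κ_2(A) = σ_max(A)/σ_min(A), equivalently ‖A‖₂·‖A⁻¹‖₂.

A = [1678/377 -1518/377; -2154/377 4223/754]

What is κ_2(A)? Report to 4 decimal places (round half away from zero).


52.0000

AᵀA = [7455400/142129 -7095375/142129; -7095375/142129 27051025/568516]; tr = 67625/676, det = 625/169
λ_max, λ_min = (67625/676 ± √4566380625/456976)/2 = 100, 25/676
so κ_2 = √(100 / (25/676)) = 52.0000


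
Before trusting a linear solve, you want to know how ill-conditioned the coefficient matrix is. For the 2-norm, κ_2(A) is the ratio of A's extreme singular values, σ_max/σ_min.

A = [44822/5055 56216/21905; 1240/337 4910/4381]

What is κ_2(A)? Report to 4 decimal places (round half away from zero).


AᵀA = [2354971684/25553025 228949504/8517675; 228949504/8517675 22265924/2839225]; tr = 102214600/1022121, det = 250000/1022121
eigenvalues of AᵀA: λ = (tr ± √(tr²−4·det))/2 = 100, 2500/1022121
so κ_2 = √(100 / (2500/1022121)) = 202.2000

202.2000


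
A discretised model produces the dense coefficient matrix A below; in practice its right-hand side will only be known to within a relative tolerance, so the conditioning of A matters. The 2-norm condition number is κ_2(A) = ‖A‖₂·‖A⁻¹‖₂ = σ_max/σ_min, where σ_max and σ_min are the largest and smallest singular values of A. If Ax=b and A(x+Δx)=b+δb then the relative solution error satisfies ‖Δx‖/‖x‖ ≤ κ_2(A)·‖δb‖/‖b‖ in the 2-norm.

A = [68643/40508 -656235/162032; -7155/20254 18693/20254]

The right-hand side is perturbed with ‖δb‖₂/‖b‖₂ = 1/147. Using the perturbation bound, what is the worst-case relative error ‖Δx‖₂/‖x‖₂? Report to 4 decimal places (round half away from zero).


1.0340

form AᵀA = [2924829/976144 -28070145/3904576; -28070145/3904576 269487081/15618304] with trace 1871505/92416 and determinant 6561/369664
char-poly roots: 81/4 and 81/92416
κ_2(A) = √(λ_max/λ_min) = √((81/4) / (81/92416)) = 152.0000
worst-case relative error ≤ 152.0000 × 1/147 = 1.0340


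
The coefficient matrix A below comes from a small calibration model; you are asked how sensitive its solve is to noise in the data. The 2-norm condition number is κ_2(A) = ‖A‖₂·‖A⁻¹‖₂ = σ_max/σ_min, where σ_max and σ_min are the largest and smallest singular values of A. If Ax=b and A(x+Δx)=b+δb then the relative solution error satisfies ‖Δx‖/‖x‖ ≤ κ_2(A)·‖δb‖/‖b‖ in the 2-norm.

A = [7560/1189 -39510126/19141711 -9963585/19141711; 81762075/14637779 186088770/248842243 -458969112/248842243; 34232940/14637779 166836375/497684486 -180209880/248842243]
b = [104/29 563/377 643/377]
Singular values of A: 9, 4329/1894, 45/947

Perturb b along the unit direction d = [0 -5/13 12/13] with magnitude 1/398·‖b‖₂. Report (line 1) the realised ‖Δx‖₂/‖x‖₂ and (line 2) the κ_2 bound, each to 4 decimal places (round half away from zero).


0.0107
0.4759

σ_max = 9, σ_min = 45/947
κ_2(A) = 9 / (45/947) = 189.4000
bound on ‖Δx‖/‖x‖: κ·ε = 189.4000·1/398 = 0.4759
solve Ax = b  →  x = [5.0531 9.2298 18.2355]
‖b‖ = 4.2426, ‖x‖ = 21.0537
Δx = A⁻¹·δb where δb = 1/398·4.2426·d; ‖Δx‖ = 0.2243
relative error = 0.0107
so the bound overstates the realised error by a factor of ≈ 44.6616 (computed from the unrounded values)


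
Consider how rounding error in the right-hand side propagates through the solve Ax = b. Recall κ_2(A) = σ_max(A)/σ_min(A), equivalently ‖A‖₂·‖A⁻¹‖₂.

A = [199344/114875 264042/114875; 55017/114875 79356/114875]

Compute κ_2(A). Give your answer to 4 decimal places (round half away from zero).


91.9000

form AᵀA = [68423841/21114025 91201788/21114025; 91201788/21114025 121624884/21114025] with trace 7601949/844561 and determinant 8100/844561
solving λ² − 7601949/844561·λ + 8100/844561 = 0 gives λ = 9, 900/844561
so κ_2 = √(9 / (900/844561)) = 91.9000


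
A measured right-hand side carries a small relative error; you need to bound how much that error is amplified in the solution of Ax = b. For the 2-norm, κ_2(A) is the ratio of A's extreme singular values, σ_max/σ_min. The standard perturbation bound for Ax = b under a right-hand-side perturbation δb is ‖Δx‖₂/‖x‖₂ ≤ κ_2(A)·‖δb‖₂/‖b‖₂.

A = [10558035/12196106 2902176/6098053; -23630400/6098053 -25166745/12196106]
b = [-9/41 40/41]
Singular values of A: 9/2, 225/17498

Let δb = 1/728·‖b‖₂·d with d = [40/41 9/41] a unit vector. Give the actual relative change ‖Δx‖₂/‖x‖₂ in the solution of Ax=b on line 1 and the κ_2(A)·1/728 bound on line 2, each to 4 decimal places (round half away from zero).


0.4807
0.4807

largest singular value 9/2, smallest 225/17498
κ = σ_max/σ_min = (9/2)/(225/17498) = 349.9600
perturbation bound = 349.9600·1/728 = 0.4807
solve Ax = b  →  x = [-0.1961 -0.1046]
‖b‖₂ = 1.0000 and ‖x‖₂ = 0.2222
δb = ε·‖b‖·d = [0.0013 0.0003]; solving A·Δx = δb gives ‖Δx‖ = 0.1068
dividing the unrounded norms, ‖Δx‖/‖x‖ = 0.4807
realised/bound = 1 exactly: the bound is attained for this b and d


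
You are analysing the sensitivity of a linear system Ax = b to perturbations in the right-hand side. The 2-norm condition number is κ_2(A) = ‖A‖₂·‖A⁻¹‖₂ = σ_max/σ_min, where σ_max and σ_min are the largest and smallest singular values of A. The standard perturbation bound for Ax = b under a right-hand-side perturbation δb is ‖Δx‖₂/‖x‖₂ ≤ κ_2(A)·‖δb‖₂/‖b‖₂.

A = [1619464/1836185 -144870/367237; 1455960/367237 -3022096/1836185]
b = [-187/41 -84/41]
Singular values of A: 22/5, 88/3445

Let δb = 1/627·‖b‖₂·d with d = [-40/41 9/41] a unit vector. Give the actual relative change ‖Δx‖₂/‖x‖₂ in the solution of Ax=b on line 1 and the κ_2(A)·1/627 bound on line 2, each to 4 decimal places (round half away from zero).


σ_max = 22/5, σ_min = 88/3445
κ_2(A) = (22/5) / (88/3445) = 172.2500
κ_2(A)·‖δb‖/‖b‖ = 0.2747
solve Ax = b  →  x = [59.5979 144.8077]
2-norm of b is 5.0000; of x, 156.5924
δb = ε·‖b‖·d = [-0.0078 0.0018]; solving A·Δx = δb gives ‖Δx‖ = 0.3122
relative error = 0.0020
realised/bound (from unrounded values) ≈ 0.0073

0.0020
0.2747


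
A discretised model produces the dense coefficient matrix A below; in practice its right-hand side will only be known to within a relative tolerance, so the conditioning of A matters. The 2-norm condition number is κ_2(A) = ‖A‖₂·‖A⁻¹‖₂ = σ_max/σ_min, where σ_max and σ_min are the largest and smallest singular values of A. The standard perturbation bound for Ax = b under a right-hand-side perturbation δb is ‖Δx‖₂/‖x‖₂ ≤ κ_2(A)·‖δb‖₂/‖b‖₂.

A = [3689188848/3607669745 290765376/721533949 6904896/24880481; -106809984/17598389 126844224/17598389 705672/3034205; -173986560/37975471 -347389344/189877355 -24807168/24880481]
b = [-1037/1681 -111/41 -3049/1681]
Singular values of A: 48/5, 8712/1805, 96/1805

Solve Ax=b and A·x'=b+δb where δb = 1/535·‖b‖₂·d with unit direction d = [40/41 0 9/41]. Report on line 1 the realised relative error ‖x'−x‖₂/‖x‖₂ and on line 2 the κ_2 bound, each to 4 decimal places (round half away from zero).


0.0062
0.3374

largest singular value 48/5, smallest 96/1805
κ = σ_max/σ_min = (48/5)/(96/1805) = 180.5000
bound on ‖Δx‖/‖x‖: κ·ε = 180.5000·1/535 = 0.3374
solve Ax = b  →  x = [3.2121 2.9196 -18.2980]
‖b‖ = 3.3166, ‖x‖ = 18.8058
re-solving with b+δb shifts x by Δx of norm 0.1166
realised ‖Δx‖/‖x‖ = 0.0062
realised/bound (from unrounded values) ≈ 0.0184


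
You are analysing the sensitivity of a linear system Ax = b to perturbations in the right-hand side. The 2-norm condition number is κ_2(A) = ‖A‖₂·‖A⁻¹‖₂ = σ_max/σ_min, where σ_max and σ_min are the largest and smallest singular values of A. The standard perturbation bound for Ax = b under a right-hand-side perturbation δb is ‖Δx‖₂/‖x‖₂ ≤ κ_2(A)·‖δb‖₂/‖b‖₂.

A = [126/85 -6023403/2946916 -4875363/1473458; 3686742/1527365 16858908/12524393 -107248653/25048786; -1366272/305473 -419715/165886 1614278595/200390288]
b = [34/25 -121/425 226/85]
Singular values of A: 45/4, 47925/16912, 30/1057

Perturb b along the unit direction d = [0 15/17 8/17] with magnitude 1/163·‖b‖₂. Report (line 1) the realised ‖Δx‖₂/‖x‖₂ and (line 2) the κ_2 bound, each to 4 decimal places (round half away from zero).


0.0184
2.4317

from the listed singular values, σ₁ = 45/4, σ_n = 30/1057
condition number: (45/4) ÷ (30/1057) = 396.3750
perturbation bound = 396.3750·1/163 = 2.4317
solve Ax = b  →  x = [31.0046 -4.3626 16.1741]
2-norm of b is 3.0000; of x, 35.2408
δb = ε·‖b‖·d = [0.0000 0.0162 0.0087]; solving A·Δx = δb gives ‖Δx‖ = 0.6485
relative error = 0.0184
so the bound overstates the realised error by a factor of ≈ 132.1532 (computed from the unrounded values)


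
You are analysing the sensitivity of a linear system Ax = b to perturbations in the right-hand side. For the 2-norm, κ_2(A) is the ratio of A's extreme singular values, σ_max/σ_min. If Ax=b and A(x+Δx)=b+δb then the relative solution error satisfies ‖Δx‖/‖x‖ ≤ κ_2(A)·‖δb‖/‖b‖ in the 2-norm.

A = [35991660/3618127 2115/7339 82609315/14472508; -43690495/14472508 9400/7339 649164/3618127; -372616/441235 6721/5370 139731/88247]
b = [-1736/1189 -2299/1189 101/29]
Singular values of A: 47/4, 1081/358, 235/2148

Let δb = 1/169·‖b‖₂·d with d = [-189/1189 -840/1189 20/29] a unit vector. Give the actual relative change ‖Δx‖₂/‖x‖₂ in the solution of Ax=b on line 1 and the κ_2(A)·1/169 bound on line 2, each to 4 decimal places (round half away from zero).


from the listed singular values, σ₁ = 47/4, σ_n = 235/2148
κ_2(A) = (47/4) / (235/2148) = 107.4000
worst-case relative error ≤ 107.4000 × 1/169 = 0.6355
solve Ax = b  →  x = [-10.5231 -29.0507 19.5499]
2-norm of b is 4.2426; of x, 36.5633
δb = ε·‖b‖·d = [-0.0040 -0.0177 0.0173]; solving A·Δx = δb gives ‖Δx‖ = 0.2295
relative error = 0.0063
so the bound overstates the realised error by a factor of ≈ 101.2621 (computed from the unrounded values)

0.0063
0.6355


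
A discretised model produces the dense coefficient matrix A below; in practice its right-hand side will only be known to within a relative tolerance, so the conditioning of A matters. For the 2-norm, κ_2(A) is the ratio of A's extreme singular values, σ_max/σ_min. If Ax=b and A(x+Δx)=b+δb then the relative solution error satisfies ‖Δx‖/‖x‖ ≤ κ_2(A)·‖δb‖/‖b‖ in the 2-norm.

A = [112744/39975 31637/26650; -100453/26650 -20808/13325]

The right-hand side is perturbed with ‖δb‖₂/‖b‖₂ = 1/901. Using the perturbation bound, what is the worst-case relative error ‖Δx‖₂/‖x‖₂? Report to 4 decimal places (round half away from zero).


0.4095

form AᵀA = [5666483401/255680100 7870048/852267; 7870048/852267 109311649/28408900] with trace 19675409/756450 and determinant 83521/16810000
eigenvalues of AᵀA: λ = (tr ± √(tr²−4·det))/2 = 2601/100, 289/1512900
κ_2(A) = √(λ_max/λ_min) = √((2601/100) / (289/1512900)) = 369.0000
perturbation bound = 369.0000·1/901 = 0.4095


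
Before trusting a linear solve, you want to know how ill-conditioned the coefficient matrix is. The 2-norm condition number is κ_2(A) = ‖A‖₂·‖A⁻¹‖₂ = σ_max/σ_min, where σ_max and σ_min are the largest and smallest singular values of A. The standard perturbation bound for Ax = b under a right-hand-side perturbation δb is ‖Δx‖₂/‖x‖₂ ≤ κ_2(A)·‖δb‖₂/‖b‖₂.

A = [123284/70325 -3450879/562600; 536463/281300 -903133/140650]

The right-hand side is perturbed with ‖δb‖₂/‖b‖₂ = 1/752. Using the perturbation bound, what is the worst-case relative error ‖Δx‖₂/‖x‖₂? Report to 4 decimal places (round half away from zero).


0.2580

AᵀA = [126272453/18818000 -216393723/9409000; -216393723/9409000 5935541813/75272000]; tr = 51525053/602176, det = 1874161/9634816
λ_max, λ_min = (51525053/602176 ± √2654548942959225/362615934976)/2 = 1369/16, 1369/602176
so κ_2 = √((1369/16) / (1369/602176)) = 194.0000
κ_2(A)·‖δb‖/‖b‖ = 0.2580


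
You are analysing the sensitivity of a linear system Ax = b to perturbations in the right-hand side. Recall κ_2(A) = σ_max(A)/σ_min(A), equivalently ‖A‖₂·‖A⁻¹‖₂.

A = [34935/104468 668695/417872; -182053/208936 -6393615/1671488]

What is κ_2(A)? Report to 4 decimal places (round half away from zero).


156.8000

form AᵀA = [5487821/6300224 194957955/50401792; 194957955/50401792 6932134625/403214336] with trace 177642809/9834496 and determinant 2088025/157351936
solving λ² − 177642809/9834496·λ + 2088025/157351936 = 0 gives λ = 289/16, 7225/9834496
κ_2(A) = √(λ_max/λ_min) = √((289/16) / (7225/9834496)) = 156.8000


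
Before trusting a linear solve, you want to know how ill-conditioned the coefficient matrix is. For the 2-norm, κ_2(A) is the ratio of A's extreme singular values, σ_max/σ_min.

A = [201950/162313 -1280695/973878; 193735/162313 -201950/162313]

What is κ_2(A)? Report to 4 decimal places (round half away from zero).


AᵀA = [93123725/31326409 -293332375/93979227; -293332375/93979227 3696072025/1127750724]; tr = 8381125/1340964, det = 625/1340964
λ_max, λ_min = (8381125/1340964 ± √70239903855625/1798184449296)/2 = 25/4, 25/335241
κ_2(A) = √(λ_max/λ_min) = √((25/4) / (25/335241)) = 289.5000

289.5000


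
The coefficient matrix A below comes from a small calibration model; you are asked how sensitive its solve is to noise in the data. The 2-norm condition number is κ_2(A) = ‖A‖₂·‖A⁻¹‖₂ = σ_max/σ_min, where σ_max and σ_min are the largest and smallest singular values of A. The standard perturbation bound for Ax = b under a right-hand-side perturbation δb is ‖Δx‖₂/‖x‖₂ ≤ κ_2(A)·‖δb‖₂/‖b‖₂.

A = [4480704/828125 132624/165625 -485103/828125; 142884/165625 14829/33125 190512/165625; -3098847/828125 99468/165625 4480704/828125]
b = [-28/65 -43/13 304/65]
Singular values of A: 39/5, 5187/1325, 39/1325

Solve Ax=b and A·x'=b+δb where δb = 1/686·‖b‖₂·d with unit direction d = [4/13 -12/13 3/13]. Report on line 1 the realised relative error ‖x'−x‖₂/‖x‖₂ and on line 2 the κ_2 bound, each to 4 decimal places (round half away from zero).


σ_max = 39/5, σ_min = 39/1325
κ = σ_max/σ_min = (39/5)/(39/1325) = 265.0000
bound on ‖Δx‖/‖x‖: κ·ε = 265.0000·1/686 = 0.3863
solve Ax = b  →  x = [22.5676 -130.3900 30.9449]
2-norm of b is 5.7446; of x, 135.8986
re-solving with b+δb shifts x by Δx of norm 0.2845
realised ‖Δx‖/‖x‖ = 0.0021
tightness: 0.0021 against a bound of 0.3863 (unrounded ratio ≈ 0.0054)

0.0021
0.3863


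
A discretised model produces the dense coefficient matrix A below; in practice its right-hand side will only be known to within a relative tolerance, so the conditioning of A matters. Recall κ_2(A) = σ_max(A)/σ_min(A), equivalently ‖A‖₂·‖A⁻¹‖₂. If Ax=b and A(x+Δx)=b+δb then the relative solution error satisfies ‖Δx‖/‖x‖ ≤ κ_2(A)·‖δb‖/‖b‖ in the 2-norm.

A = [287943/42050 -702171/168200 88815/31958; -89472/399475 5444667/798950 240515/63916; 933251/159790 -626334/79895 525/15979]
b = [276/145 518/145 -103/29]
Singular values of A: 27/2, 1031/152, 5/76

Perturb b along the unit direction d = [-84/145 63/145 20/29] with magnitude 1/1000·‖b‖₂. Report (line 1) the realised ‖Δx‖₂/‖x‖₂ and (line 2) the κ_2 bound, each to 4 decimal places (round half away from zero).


0.0027
0.2052

from the listed singular values, σ₁ = 27/2, σ_n = 5/76
κ_2(A) = (27/2) / (5/76) = 205.2000
perturbation bound = 205.2000·1/1000 = 0.2052
solve Ax = b  →  x = [16.9807 13.0133 -21.6071]
2-norm of b is 5.3852; of x, 30.4065
δb = ε·‖b‖·d = [-0.0031 0.0023 0.0037]; solving A·Δx = δb gives ‖Δx‖ = 0.0819
realised ‖Δx‖/‖x‖ = 0.0027
so the bound overstates the realised error by a factor of ≈ 76.2257 (computed from the unrounded values)


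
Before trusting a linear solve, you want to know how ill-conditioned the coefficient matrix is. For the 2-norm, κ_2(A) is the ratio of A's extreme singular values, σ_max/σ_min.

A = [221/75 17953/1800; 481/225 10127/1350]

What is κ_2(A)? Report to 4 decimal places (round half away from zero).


AᵀA = [134186/10125 11038573/243000; 11038573/243000 908337989/5832000]; tr = 7885033/46656, det = 28561/46656
solving λ² − 7885033/46656·λ + 28561/46656 = 0 gives λ = 169, 169/46656
so κ_2 = √(169 / (169/46656)) = 216.0000

216.0000


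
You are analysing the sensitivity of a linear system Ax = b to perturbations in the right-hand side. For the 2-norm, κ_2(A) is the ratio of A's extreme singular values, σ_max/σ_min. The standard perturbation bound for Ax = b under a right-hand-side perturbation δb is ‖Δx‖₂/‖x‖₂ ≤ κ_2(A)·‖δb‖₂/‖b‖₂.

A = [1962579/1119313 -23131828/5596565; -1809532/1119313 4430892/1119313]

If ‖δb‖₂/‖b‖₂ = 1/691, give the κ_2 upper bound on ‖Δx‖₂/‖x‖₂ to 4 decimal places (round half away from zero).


form AᵀA = [8473391665/1489728409 -101649517452/7448642045; -101649517452/7448642045 1219859173024/37243210225] with trace 8471561921/220374025 and determinant 14776336/220374025
solving λ² − 8471561921/220374025·λ + 14776336/220374025 = 0 gives λ = 961/25, 15376/8814961
so κ_2 = √((961/25) / (15376/8814961)) = 148.4500
perturbation bound = 148.4500·1/691 = 0.2148

0.2148


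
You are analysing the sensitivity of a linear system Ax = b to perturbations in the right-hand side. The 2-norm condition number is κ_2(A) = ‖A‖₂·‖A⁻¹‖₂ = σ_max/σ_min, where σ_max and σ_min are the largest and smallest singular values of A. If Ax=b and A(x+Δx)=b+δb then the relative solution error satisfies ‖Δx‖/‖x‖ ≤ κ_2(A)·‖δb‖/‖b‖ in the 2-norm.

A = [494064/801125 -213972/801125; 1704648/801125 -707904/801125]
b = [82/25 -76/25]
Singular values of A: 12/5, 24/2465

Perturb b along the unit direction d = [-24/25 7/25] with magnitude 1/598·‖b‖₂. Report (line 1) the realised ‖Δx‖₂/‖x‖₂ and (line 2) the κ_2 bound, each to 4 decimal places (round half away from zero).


largest singular value 12/5, smallest 24/2465
κ_2(A) = (12/5) / (24/2465) = 246.5000
worst-case relative error ≤ 246.5000 × 1/598 = 0.4122
solve Ax = b  →  x = [-158.7821 -378.9103]
‖b‖ = 4.4721, ‖x‖ = 410.8342
with δb = [-0.0072 0.0021], A·Δx = δb → ‖Δx‖ = 0.7681
realised ‖Δx‖/‖x‖ = 0.0019
tightness: 0.0019 against a bound of 0.4122 (unrounded ratio ≈ 0.0045)

0.0019
0.4122


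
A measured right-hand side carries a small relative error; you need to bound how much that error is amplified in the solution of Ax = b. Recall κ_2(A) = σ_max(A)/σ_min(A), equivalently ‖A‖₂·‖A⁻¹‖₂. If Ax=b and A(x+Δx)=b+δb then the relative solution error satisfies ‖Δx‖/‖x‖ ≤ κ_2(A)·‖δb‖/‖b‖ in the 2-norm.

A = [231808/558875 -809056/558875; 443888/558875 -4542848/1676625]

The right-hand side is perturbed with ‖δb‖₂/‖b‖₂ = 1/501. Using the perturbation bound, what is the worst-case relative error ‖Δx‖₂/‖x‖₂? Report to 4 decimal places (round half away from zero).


0.7874

form AᵀA = [867721472/1080765625 -8924403712/3242296875; -8924403712/3242296875 91794506752/9726890625] with trace 6374656/622521 and determinant 262144/389075625
solving λ² − 6374656/622521·λ + 262144/389075625 = 0 gives λ = 256/25, 1024/15563025
so κ_2 = √((256/25) / (1024/15563025)) = 394.5000
perturbation bound = 394.5000·1/501 = 0.7874


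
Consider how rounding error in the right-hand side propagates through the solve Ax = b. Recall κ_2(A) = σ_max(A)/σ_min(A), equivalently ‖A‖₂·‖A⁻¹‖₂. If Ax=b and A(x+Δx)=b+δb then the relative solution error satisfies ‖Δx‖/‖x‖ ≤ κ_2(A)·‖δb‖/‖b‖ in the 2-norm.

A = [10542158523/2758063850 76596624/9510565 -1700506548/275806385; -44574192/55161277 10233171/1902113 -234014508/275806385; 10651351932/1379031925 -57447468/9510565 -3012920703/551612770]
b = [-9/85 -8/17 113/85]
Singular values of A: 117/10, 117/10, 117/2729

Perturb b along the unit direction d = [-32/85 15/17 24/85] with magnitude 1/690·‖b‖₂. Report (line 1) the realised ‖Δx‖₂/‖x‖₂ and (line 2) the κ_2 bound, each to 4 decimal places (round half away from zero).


σ_max = 117/10, σ_min = 117/2729
κ = σ_max/σ_min = (117/10)/(117/2729) = 272.9000
bound on ‖Δx‖/‖x‖: κ·ε = 272.9000·1/690 = 0.3955
solve Ax = b  →  x = [0.0748 -0.0834 -0.0454]
2-norm of b is 1.4142; of x, 0.1209
re-solving with b+δb shifts x by Δx of norm 0.0478
realised ‖Δx‖/‖x‖ = 0.3955
so the bound is sharp here: realised error equals the bound

0.3955
0.3955


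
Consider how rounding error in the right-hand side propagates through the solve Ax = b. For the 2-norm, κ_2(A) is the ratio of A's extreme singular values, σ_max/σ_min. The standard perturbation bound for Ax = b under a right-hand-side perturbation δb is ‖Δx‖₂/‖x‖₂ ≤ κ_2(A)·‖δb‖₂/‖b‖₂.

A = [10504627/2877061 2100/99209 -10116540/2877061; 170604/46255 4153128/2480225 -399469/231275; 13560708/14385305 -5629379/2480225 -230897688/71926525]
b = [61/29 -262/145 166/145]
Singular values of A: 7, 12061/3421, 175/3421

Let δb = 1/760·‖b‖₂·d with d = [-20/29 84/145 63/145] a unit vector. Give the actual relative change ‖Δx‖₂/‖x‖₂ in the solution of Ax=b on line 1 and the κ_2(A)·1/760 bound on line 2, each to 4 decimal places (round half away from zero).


0.0020
0.1801

from the listed singular values, σ₁ = 7, σ_n = 175/3421
κ_2(A) = 7 / (175/3421) = 136.8400
worst-case relative error ≤ 136.8400 × 1/760 = 0.1801
solve Ax = b  →  x = [-21.7021 23.0045 -22.9944]
2-norm of b is 3.0000; of x, 39.1015
δb = ε·‖b‖·d = [-0.0027 0.0023 0.0017]; solving A·Δx = δb gives ‖Δx‖ = 0.0772
realised ‖Δx‖/‖x‖ = 0.0020
tightness: 0.0020 against a bound of 0.1801 (unrounded ratio ≈ 0.0110)


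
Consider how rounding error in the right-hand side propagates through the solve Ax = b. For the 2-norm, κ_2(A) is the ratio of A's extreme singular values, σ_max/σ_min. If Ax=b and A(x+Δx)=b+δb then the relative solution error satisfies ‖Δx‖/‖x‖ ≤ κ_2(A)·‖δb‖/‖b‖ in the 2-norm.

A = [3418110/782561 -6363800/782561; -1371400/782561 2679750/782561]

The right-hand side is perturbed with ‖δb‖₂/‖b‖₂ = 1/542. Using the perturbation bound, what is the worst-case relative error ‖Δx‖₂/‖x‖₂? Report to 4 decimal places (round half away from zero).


0.2613

form AᵀA = [80261620900/3623678809 -150456672000/3623678809; -150456672000/3623678809 282124322500/3623678809] with trace 1253930600/12538681 and determinant 6250000/12538681
eigenvalues of AᵀA: λ = (tr ± √(tr²−4·det))/2 = 100, 62500/12538681
κ_2(A) = √(λ_max/λ_min) = √(100 / (62500/12538681)) = 141.6400
perturbation bound = 141.6400·1/542 = 0.2613


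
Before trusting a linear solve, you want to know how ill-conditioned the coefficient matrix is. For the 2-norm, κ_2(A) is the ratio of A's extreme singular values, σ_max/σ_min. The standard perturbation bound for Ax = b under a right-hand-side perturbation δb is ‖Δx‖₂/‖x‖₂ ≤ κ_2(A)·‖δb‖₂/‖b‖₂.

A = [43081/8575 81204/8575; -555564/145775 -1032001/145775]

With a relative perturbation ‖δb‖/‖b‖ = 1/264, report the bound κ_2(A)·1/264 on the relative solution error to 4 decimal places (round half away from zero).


M = AᵀA = [33801097129/850014025 12674924928/170002805; 12674924928/170002805 118828718521/850014025]. tr(M)=21125234/117649, det(M)=20151121/73530625
λ_max, λ_min = (21125234/117649 ± √278912711684784384/8650804500625)/2 = 4489/25, 4489/2941225
κ = σ_max/σ_min = (67/5)/(67/1715) = 343.0000
worst-case relative error ≤ 343.0000 × 1/264 = 1.2992

1.2992


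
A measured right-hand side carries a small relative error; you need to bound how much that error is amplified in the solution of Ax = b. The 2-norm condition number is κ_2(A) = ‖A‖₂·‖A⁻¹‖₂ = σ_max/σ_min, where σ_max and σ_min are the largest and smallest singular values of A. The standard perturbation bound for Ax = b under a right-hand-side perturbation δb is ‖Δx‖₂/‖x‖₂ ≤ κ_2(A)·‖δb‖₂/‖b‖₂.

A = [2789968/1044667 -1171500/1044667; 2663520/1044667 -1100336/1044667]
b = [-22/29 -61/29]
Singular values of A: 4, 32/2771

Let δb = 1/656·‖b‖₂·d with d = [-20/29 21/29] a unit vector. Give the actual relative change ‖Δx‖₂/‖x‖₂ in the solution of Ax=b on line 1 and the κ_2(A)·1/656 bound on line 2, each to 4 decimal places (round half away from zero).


σ_max = 4, σ_min = 32/2771
condition number: 4 ÷ (32/2771) = 346.3750
perturbation bound = 346.3750·1/656 = 0.5280
solve Ax = b  →  x = [-33.7668 -79.7404]
2-norm of b is 2.2361; of x, 86.5952
with δb = [-0.0024 0.0025], A·Δx = δb → ‖Δx‖ = 0.2952
relative error = 0.0034
so the bound overstates the realised error by a factor of ≈ 154.9062 (computed from the unrounded values)

0.0034
0.5280


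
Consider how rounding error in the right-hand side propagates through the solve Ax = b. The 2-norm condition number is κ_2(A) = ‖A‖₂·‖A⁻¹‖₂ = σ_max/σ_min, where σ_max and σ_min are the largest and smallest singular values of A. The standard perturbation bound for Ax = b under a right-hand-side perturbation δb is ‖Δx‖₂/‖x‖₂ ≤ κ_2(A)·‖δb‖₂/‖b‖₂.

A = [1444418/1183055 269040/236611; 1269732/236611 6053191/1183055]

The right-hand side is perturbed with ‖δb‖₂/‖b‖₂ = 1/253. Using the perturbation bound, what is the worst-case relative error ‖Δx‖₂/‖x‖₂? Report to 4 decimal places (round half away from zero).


1.5731

form AᵀA = [25218219604/832611025 4803412572/166522205; 4803412572/166522205 22873696801/832611025] with trace 11436841/198005 and determinant 521284/24750625
eigenvalues of AᵀA: λ = (tr ± √(tr²−4·det))/2 = 1444/25, 361/990025
κ = σ_max/σ_min = (38/5)/(19/995) = 398.0000
perturbation bound = 398.0000·1/253 = 1.5731


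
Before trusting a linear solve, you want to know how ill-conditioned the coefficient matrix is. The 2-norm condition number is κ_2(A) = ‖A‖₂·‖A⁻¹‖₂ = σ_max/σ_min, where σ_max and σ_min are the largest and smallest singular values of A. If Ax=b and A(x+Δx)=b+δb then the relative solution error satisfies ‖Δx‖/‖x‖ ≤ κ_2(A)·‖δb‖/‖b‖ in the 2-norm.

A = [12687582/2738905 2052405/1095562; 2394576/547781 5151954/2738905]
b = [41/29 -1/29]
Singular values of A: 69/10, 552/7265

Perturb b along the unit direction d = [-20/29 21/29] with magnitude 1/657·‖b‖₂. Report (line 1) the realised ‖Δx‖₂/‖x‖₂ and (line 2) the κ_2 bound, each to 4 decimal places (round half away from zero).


0.0022
0.1382

σ_max = 69/10, σ_min = 552/7265
κ_2(A) = (69/10) / (552/7265) = 90.8125
κ_2(A)·‖δb‖/‖b‖ = 0.1382
solve Ax = b  →  x = [5.1958 -12.0931]
‖b‖₂ = 1.4142 and ‖x‖₂ = 13.1620
with δb = [-0.0015 0.0016], A·Δx = δb → ‖Δx‖ = 0.0283
dividing the unrounded norms, ‖Δx‖/‖x‖ = 0.0022
tightness: 0.0022 against a bound of 0.1382 (unrounded ratio ≈ 0.0156)


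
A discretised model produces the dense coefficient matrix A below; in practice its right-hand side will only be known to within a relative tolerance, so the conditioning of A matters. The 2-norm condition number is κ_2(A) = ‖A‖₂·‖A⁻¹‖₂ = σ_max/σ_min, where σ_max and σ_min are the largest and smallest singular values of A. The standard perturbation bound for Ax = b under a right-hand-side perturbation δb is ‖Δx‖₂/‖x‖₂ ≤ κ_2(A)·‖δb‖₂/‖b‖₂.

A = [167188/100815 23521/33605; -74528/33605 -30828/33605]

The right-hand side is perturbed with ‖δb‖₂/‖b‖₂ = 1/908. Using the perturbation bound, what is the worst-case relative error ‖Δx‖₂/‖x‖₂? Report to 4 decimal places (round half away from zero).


M = AᵀA = [3117665296/406546569 433003060/135515523; 433003060/135515523 60144121/45171841]. tr(M)=21650665/2405601, det(M)=256/267289
char-poly roots: 9 and 256/2405601
σ_max=√9=3, σ_min=√(256/2405601)=(16/1551) → κ = 290.8125
κ_2(A)·‖δb‖/‖b‖ = 0.3203

0.3203


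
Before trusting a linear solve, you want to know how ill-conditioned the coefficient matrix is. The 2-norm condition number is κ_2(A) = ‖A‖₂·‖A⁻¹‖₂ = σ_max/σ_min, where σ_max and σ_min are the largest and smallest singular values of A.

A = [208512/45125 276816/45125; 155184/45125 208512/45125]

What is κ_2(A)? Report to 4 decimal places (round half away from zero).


361.0000

form AᵀA = [540474624/16290125 720617472/16290125; 720617472/16290125 960834816/16290125] with trace 300261888/3258025 and determinant 5308416/81450625
λ_max, λ_min = (300261888/3258025 ± √3606177367719936/424589076025)/2 = 2304/25, 2304/3258025
so κ_2 = √((2304/25) / (2304/3258025)) = 361.0000


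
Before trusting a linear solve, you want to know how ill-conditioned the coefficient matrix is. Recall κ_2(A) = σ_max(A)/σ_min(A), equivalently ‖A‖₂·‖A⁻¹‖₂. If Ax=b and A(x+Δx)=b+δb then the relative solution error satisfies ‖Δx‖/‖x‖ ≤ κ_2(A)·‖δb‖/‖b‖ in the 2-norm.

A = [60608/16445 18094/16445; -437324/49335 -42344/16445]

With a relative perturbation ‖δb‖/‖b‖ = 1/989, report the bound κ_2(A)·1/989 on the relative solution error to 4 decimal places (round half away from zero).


M = AᵀA = [1327291408/14402025 129041248/4800675; 129041248/4800675 12546788/1600225]. tr(M)=57608500/576081, det(M)=40000/576081
eigenvalues of AᵀA: λ = (tr ± √(tr²−4·det))/2 = 100, 400/576081
σ_max=√100=10, σ_min=√(400/576081)=(20/759) → κ = 379.5000
κ_2(A)·‖δb‖/‖b‖ = 0.3837

0.3837


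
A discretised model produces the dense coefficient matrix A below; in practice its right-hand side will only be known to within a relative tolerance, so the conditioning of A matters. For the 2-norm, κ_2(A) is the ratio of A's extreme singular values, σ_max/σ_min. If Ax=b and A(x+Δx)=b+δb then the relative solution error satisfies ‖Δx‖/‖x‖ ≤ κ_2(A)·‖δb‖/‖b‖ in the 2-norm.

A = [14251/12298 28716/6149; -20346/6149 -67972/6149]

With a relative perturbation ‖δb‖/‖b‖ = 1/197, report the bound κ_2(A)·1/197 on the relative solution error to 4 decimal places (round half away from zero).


AᵀA = [10999585/894916 9393930/223729; 9393930/223729 32217760/223729]; tr = 139870625/894916, det = 1562500/223729
char-poly roots: 625/4 and 10000/223729
κ_2(A) = √(λ_max/λ_min) = √((625/4) / (10000/223729)) = 59.1250
bound on ‖Δx‖/‖x‖: κ·ε = 59.1250·1/197 = 0.3001

0.3001


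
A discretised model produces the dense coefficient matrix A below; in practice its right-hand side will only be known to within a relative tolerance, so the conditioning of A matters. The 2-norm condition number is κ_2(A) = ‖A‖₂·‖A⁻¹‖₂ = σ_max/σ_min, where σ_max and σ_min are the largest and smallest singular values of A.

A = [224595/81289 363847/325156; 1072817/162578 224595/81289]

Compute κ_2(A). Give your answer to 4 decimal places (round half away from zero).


240.5000

form AᵀA = [8004189181/156400036 3335011155/156400036; 3335011155/156400036 5559001561/625600144] with trace 222341765/3701776 and determinant 923521/14807104
char-poly roots: 961/16 and 961/925444
so κ_2 = √((961/16) / (961/925444)) = 240.5000


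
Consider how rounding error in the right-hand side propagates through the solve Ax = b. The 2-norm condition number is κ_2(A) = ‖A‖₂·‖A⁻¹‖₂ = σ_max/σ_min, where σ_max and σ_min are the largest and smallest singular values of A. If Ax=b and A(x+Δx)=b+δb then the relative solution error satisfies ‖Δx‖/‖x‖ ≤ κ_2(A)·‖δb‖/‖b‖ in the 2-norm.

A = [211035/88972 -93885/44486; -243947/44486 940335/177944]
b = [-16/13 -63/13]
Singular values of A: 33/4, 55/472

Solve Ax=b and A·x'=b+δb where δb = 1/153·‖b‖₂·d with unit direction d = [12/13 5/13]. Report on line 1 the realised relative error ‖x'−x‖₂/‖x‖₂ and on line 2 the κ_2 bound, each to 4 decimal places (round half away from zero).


0.0109
0.4627

from the listed singular values, σ₁ = 33/4, σ_n = 55/472
κ_2(A) = (33/4) / (55/472) = 70.8000
perturbation bound = 70.8000·1/153 = 0.4627
solve Ax = b  →  x = [-17.4044 -18.9776]
2-norm of b is 5.0000; of x, 25.7500
δb = ε·‖b‖·d = [0.0302 0.0126]; solving A·Δx = δb gives ‖Δx‖ = 0.2805
relative error = 0.0109
realised/bound (from unrounded values) ≈ 0.0235


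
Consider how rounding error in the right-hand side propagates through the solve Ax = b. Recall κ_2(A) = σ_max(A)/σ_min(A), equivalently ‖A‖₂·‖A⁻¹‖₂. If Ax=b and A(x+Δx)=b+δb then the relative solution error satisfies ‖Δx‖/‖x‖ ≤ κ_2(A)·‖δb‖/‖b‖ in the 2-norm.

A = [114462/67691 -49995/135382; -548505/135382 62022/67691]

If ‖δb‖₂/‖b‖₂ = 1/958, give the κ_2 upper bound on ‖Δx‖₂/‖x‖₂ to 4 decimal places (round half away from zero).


form AᵀA = [2090319129/108451396 -117579600/27112849; -117579600/27112849 105836769/108451396] with trace 653229/32258 and determinant 729/258064
eigenvalues of AᵀA: λ = (tr ± √(tr²−4·det))/2 = 81/4, 9/64516
κ_2(A) = √(λ_max/λ_min) = √((81/4) / (9/64516)) = 381.0000
κ_2(A)·‖δb‖/‖b‖ = 0.3977

0.3977


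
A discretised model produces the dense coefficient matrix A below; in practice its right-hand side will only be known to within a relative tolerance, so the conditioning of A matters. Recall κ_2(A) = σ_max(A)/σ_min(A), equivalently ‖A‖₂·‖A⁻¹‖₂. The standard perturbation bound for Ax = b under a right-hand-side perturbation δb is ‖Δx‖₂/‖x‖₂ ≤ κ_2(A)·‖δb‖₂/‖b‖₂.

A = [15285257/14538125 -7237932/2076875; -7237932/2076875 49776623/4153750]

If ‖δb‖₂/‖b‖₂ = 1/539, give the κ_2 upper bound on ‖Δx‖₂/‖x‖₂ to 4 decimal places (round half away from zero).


form AᵀA = [4481015046001/338171325625 -2194580791026/48310189375; -2194580791026/48310189375 4299620537329/27605822500] with trace 365768746421/2164296484 and determinant 446265625/2164296484
solving λ² − 365768746421/2164296484·λ + 446265625/2164296484 = 0 gives λ = 169, 2640625/2164296484
σ_max=√169=13, σ_min=√(2640625/2164296484)=(1625/46522) → κ = 372.1760
worst-case relative error ≤ 372.1760 × 1/539 = 0.6905

0.6905


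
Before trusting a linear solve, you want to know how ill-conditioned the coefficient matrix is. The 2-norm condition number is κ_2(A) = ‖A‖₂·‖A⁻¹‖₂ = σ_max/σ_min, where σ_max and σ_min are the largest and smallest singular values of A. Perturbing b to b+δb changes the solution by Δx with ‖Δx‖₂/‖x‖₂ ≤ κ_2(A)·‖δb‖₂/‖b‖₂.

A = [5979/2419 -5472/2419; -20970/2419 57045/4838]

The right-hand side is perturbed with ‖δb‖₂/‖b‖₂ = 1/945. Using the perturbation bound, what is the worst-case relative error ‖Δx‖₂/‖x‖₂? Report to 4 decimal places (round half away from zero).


M = AᵀA = [282861/3481 -375273/3481; -375273/3481 2007081/13924]. tr(M)=3138525/13924, det(M)=1265625/13924
solving λ² − 3138525/13924·λ + 1265625/13924 = 0 gives λ = 225, 5625/13924
σ_max=√225=15, σ_min=√(5625/13924)=(75/118) → κ = 23.6000
perturbation bound = 23.6000·1/945 = 0.0250

0.0250


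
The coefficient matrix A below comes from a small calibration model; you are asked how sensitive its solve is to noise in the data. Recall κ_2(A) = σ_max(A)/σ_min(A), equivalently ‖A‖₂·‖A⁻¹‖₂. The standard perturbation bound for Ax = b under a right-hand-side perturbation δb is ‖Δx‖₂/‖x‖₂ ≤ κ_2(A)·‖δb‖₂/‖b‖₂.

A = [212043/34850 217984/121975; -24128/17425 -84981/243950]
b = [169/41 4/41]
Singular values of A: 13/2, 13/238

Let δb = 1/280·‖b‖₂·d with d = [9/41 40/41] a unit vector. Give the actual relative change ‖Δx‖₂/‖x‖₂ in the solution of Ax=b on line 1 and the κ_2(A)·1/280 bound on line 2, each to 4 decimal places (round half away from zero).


from the listed singular values, σ₁ = 13/2, σ_n = 13/238
κ = σ_max/σ_min = (13/2)/(13/238) = 119.0000
bound on ‖Δx‖/‖x‖: κ·ε = 119.0000·1/280 = 0.4250
solve Ax = b  →  x = [-4.5354 17.7477]
‖b‖ = 4.1231, ‖x‖ = 18.3180
Δx = A⁻¹·δb where δb = 1/280·4.1231·d; ‖Δx‖ = 0.2696
dividing the unrounded norms, ‖Δx‖/‖x‖ = 0.0147
tightness: 0.0147 against a bound of 0.4250 (unrounded ratio ≈ 0.0346)

0.0147
0.4250


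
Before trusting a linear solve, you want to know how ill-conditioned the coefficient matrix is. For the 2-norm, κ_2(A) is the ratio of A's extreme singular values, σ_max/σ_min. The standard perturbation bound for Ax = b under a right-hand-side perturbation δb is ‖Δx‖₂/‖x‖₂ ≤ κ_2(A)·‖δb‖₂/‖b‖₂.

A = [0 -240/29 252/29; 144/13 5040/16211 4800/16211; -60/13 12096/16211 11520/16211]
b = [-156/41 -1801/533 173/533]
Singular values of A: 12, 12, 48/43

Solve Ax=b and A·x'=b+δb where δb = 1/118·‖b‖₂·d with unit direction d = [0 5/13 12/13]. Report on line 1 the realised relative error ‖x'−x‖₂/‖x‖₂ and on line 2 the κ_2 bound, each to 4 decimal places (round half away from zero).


from the listed singular values, σ₁ = 12, σ_n = 48/43
condition number: 12 ÷ (48/43) = 10.7500
worst-case relative error ≤ 10.7500 × 1/118 = 0.0911
solve Ax = b  →  x = [-0.2703 -0.4300 -0.8474]
‖b‖₂ = 5.0990 and ‖x‖₂ = 0.9880
re-solving with b+δb shifts x by Δx of norm 0.0387
realised ‖Δx‖/‖x‖ = 0.0392
so the bound overstates the realised error by a factor of ≈ 2.3251 (computed from the unrounded values)

0.0392
0.0911
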